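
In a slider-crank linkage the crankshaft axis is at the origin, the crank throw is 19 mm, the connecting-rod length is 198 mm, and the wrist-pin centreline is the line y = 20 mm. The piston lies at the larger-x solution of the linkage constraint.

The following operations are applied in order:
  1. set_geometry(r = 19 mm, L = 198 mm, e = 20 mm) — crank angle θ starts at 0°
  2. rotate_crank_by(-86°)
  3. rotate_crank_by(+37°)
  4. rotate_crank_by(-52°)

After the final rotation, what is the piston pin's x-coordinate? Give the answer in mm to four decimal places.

190.5655

set_geometry: r = 19 mm, L = 198 mm, e = 20 mm; θ ← 0°
rotate_crank_by(-86°): θ ← 0° -86° = -86°
rotate_crank_by(+37°): θ ← -86° +37° = -49°
rotate_crank_by(-52°): θ ← -49° -52° = -101°
crank pin P = (r cos θ, r sin θ) = (-3.625371, -18.650916)
h = r sin θ − e = -18.650916 − 20 = -38.650916
x = r cos θ + √(L² − h²) = -3.625371 + √(39204.0 − 1493.8933) = -3.625371 + 194.190903 = 190.565532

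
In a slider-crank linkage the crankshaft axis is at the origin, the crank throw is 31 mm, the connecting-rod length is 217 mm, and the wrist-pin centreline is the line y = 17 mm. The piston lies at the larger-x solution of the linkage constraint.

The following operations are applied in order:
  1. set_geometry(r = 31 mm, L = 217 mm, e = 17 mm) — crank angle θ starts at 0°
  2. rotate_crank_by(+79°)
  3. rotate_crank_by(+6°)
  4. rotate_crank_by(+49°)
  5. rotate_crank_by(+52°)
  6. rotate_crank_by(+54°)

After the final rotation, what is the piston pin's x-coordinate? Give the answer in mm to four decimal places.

197.0240

set_geometry: r = 31 mm, L = 217 mm, e = 17 mm; θ ← 0°
rotate_crank_by(+79°): θ ← 0° +79° = 79°
rotate_crank_by(+6°): θ ← 79° +6° = 85°
rotate_crank_by(+49°): θ ← 85° +49° = 134°
rotate_crank_by(+52°): θ ← 134° +52° = 186°
rotate_crank_by(+54°): θ ← 186° +54° = 240°
crank pin P = (r cos θ, r sin θ) = (-15.500000, -26.846788)
h = r sin θ − e = -26.846788 − 17 = -43.846788
x = r cos θ + √(L² − h²) = -15.500000 + √(47089.0 − 1922.5408) = -15.500000 + 212.524020 = 197.024020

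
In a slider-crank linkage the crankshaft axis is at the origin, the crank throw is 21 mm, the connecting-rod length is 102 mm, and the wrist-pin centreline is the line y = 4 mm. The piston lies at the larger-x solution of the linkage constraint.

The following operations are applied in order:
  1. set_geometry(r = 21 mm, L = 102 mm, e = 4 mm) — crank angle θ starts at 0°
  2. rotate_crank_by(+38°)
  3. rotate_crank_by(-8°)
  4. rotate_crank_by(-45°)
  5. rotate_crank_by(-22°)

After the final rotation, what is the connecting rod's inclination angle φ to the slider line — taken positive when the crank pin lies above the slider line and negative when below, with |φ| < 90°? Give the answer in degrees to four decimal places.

-9.3880

set_geometry: r = 21 mm, L = 102 mm, e = 4 mm; θ ← 0°
rotate_crank_by(+38°): θ ← 0° +38° = 38°
rotate_crank_by(-8°): θ ← 38° -8° = 30°
rotate_crank_by(-45°): θ ← 30° -45° = -15°
rotate_crank_by(-22°): θ ← -15° -22° = -37°
crank pin P = (r cos θ, r sin θ) = (16.771346, -12.638115)
h = r sin θ − e = -12.638115 − 4 = -16.638115
sin φ = h / L = -16.638115 / 102 = -0.16311878
φ = arcsin(-0.16311878) = -9.387968°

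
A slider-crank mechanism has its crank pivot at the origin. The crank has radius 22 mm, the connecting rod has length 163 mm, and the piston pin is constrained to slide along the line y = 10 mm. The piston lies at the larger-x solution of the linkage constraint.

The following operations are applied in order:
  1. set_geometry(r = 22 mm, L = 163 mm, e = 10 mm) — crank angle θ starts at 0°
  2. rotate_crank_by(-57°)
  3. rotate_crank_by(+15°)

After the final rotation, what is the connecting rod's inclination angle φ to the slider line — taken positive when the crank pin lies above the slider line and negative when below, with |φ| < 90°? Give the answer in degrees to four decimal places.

-8.7232

set_geometry: r = 22 mm, L = 163 mm, e = 10 mm; θ ← 0°
rotate_crank_by(-57°): θ ← 0° -57° = -57°
rotate_crank_by(+15°): θ ← -57° +15° = -42°
crank pin P = (r cos θ, r sin θ) = (16.349186, -14.720873)
h = r sin θ − e = -14.720873 − 10 = -24.720873
sin φ = h / L = -24.720873 / 163 = -0.15166180
φ = arcsin(-0.15166180) = -8.723243°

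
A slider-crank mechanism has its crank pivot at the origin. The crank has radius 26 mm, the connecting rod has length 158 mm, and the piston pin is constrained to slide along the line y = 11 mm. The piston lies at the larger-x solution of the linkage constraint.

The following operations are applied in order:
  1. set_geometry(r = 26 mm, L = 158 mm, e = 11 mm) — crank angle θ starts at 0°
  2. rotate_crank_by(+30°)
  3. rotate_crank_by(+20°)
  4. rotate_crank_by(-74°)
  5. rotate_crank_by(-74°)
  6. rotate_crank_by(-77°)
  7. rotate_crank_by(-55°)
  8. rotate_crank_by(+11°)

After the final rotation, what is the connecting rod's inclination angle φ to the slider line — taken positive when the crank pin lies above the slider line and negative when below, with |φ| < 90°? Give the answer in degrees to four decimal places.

1.9449

set_geometry: r = 26 mm, L = 158 mm, e = 11 mm; θ ← 0°
rotate_crank_by(+30°): θ ← 0° +30° = 30°
rotate_crank_by(+20°): θ ← 30° +20° = 50°
rotate_crank_by(-74°): θ ← 50° -74° = -24°
rotate_crank_by(-74°): θ ← -24° -74° = -98°
rotate_crank_by(-77°): θ ← -98° -77° = -175°
rotate_crank_by(-55°): θ ← -175° -55° = -230°
rotate_crank_by(+11°): θ ← -230° +11° = -219°
crank pin P = (r cos θ, r sin θ) = (-20.205795, 16.362330)
h = r sin θ − e = 16.362330 − 11 = 5.362330
sin φ = h / L = 5.362330 / 158 = 0.03393880
φ = arcsin(0.03393880) = 1.944923°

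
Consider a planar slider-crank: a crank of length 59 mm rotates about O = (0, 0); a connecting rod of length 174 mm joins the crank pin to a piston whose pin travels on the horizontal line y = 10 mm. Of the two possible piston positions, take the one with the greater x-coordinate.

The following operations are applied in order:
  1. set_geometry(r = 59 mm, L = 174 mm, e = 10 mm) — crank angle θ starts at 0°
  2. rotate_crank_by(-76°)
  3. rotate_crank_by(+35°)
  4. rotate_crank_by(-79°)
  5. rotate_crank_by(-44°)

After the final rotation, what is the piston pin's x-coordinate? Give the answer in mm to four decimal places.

115.2922

set_geometry: r = 59 mm, L = 174 mm, e = 10 mm; θ ← 0°
rotate_crank_by(-76°): θ ← 0° -76° = -76°
rotate_crank_by(+35°): θ ← -76° +35° = -41°
rotate_crank_by(-79°): θ ← -41° -79° = -120°
rotate_crank_by(-44°): θ ← -120° -44° = -164°
crank pin P = (r cos θ, r sin θ) = (-56.714440, -16.262604)
h = r sin θ − e = -16.262604 − 10 = -26.262604
x = r cos θ + √(L² − h²) = -56.714440 + √(30276.0 − 689.7244) = -56.714440 + 172.006615 = 115.292175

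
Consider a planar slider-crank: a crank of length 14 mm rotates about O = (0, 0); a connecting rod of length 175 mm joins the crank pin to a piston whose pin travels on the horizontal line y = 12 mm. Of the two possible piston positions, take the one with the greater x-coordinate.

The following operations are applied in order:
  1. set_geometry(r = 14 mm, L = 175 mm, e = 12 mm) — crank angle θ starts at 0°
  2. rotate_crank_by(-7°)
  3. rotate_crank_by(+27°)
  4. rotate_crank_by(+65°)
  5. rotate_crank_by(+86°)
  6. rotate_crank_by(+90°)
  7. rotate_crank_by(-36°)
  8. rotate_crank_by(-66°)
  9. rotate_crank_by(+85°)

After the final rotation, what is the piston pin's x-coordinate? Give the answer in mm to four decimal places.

167.1275

set_geometry: r = 14 mm, L = 175 mm, e = 12 mm; θ ← 0°
rotate_crank_by(-7°): θ ← 0° -7° = -7°
rotate_crank_by(+27°): θ ← -7° +27° = 20°
rotate_crank_by(+65°): θ ← 20° +65° = 85°
rotate_crank_by(+86°): θ ← 85° +86° = 171°
rotate_crank_by(+90°): θ ← 171° +90° = 261°
rotate_crank_by(-36°): θ ← 261° -36° = 225°
rotate_crank_by(-66°): θ ← 225° -66° = 159°
rotate_crank_by(+85°): θ ← 159° +85° = 244°
crank pin P = (r cos θ, r sin θ) = (-6.137196, -12.583117)
h = r sin θ − e = -12.583117 − 12 = -24.583117
x = r cos θ + √(L² − h²) = -6.137196 + √(30625.0 − 604.3296) = -6.137196 + 173.264741 = 167.127545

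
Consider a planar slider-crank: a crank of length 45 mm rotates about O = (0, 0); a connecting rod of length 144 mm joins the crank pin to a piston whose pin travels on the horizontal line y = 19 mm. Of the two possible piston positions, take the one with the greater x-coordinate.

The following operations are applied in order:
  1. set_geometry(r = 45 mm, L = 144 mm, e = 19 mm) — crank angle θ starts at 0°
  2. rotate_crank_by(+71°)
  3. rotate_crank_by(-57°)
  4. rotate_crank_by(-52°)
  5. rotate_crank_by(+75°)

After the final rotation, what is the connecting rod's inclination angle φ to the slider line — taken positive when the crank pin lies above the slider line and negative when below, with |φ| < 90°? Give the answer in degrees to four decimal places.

3.2173

set_geometry: r = 45 mm, L = 144 mm, e = 19 mm; θ ← 0°
rotate_crank_by(+71°): θ ← 0° +71° = 71°
rotate_crank_by(-57°): θ ← 71° -57° = 14°
rotate_crank_by(-52°): θ ← 14° -52° = -38°
rotate_crank_by(+75°): θ ← -38° +75° = 37°
crank pin P = (r cos θ, r sin θ) = (35.938598, 27.081676)
h = r sin θ − e = 27.081676 − 19 = 8.081676
sin φ = h / L = 8.081676 / 144 = 0.05612275
φ = arcsin(0.05612275) = 3.217287°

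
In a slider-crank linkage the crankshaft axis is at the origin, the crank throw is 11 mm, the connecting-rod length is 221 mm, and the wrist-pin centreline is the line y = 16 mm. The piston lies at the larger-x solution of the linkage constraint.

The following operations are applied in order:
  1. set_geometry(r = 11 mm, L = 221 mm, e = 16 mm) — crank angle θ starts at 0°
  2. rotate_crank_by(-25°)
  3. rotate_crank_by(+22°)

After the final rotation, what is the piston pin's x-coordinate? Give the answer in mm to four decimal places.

set_geometry: r = 11 mm, L = 221 mm, e = 16 mm; θ ← 0°
rotate_crank_by(-25°): θ ← 0° -25° = -25°
rotate_crank_by(+22°): θ ← -25° +22° = -3°
crank pin P = (r cos θ, r sin θ) = (10.984925, -0.575696)
h = r sin θ − e = -0.575696 − 16 = -16.575696
x = r cos θ + √(L² − h²) = 10.984925 + √(48841.0 − 274.7537) = 10.984925 + 220.377509 = 231.362434

231.3624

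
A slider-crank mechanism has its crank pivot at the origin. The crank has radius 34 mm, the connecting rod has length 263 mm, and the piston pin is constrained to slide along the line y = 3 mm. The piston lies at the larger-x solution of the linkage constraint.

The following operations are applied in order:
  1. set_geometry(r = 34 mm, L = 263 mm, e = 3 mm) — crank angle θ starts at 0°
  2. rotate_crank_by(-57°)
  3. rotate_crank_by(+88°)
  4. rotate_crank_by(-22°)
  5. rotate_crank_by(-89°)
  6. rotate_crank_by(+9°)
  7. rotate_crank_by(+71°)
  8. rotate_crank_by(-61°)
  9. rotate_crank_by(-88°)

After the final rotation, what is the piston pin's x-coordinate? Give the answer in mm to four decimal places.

233.0553

set_geometry: r = 34 mm, L = 263 mm, e = 3 mm; θ ← 0°
rotate_crank_by(-57°): θ ← 0° -57° = -57°
rotate_crank_by(+88°): θ ← -57° +88° = 31°
rotate_crank_by(-22°): θ ← 31° -22° = 9°
rotate_crank_by(-89°): θ ← 9° -89° = -80°
rotate_crank_by(+9°): θ ← -80° +9° = -71°
rotate_crank_by(+71°): θ ← -71° +71° = 0°
rotate_crank_by(-61°): θ ← 0° -61° = -61°
rotate_crank_by(-88°): θ ← -61° -88° = -149°
crank pin P = (r cos θ, r sin θ) = (-29.143688, -17.511295)
h = r sin θ − e = -17.511295 − 3 = -20.511295
x = r cos θ + √(L² − h²) = -29.143688 + √(69169.0 − 420.7132) = -29.143688 + 262.198945 = 233.055257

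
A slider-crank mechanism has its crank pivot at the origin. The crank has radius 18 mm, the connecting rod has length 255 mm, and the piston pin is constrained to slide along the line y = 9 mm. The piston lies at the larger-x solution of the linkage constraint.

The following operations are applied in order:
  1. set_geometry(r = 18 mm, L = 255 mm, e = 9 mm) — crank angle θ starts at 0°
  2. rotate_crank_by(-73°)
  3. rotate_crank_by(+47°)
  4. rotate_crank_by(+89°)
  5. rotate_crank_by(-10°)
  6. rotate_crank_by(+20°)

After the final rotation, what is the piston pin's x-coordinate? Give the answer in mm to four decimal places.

260.1304

set_geometry: r = 18 mm, L = 255 mm, e = 9 mm; θ ← 0°
rotate_crank_by(-73°): θ ← 0° -73° = -73°
rotate_crank_by(+47°): θ ← -73° +47° = -26°
rotate_crank_by(+89°): θ ← -26° +89° = 63°
rotate_crank_by(-10°): θ ← 63° -10° = 53°
rotate_crank_by(+20°): θ ← 53° +20° = 73°
crank pin P = (r cos θ, r sin θ) = (5.262691, 17.213486)
h = r sin θ − e = 17.213486 − 9 = 8.213486
x = r cos θ + √(L² − h²) = 5.262691 + √(65025.0 − 67.4613) = 5.262691 + 254.867689 = 260.130379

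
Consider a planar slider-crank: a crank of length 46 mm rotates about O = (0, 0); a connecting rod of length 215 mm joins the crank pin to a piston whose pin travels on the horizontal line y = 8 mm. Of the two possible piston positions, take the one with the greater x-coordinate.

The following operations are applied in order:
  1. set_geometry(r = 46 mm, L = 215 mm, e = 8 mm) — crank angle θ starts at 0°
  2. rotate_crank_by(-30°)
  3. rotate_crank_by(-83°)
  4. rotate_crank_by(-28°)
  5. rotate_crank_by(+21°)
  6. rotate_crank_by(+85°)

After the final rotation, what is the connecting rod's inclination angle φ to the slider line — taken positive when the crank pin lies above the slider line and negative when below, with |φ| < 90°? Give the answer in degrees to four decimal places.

-9.2027

set_geometry: r = 46 mm, L = 215 mm, e = 8 mm; θ ← 0°
rotate_crank_by(-30°): θ ← 0° -30° = -30°
rotate_crank_by(-83°): θ ← -30° -83° = -113°
rotate_crank_by(-28°): θ ← -113° -28° = -141°
rotate_crank_by(+21°): θ ← -141° +21° = -120°
rotate_crank_by(+85°): θ ← -120° +85° = -35°
crank pin P = (r cos θ, r sin θ) = (37.680994, -26.384516)
h = r sin θ − e = -26.384516 − 8 = -34.384516
sin φ = h / L = -34.384516 / 215 = -0.15992798
φ = arcsin(-0.15992798) = -9.202716°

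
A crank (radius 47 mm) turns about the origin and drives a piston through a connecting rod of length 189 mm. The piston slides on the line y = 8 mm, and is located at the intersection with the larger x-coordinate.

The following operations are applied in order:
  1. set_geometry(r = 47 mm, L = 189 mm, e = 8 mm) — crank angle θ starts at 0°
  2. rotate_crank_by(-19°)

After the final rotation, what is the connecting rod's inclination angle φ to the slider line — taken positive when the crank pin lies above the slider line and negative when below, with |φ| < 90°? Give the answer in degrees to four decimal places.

set_geometry: r = 47 mm, L = 189 mm, e = 8 mm; θ ← 0°
rotate_crank_by(-19°): θ ← 0° -19° = -19°
crank pin P = (r cos θ, r sin θ) = (44.439373, -15.301703)
h = r sin θ − e = -15.301703 − 8 = -23.301703
sin φ = h / L = -23.301703 / 189 = -0.12328944
φ = arcsin(-0.12328944) = -7.081984°

-7.0820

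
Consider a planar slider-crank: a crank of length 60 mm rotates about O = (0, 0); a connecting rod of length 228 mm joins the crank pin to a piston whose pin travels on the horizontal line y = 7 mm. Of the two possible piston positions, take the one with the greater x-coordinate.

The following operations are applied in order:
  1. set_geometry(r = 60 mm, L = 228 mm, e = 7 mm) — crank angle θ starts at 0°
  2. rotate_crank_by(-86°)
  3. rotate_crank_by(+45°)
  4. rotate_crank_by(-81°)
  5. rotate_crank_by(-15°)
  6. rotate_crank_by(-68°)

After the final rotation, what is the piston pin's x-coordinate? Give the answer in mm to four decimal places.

172.8813

set_geometry: r = 60 mm, L = 228 mm, e = 7 mm; θ ← 0°
rotate_crank_by(-86°): θ ← 0° -86° = -86°
rotate_crank_by(+45°): θ ← -86° +45° = -41°
rotate_crank_by(-81°): θ ← -41° -81° = -122°
rotate_crank_by(-15°): θ ← -122° -15° = -137°
rotate_crank_by(-68°): θ ← -137° -68° = -205°
crank pin P = (r cos θ, r sin θ) = (-54.378467, 25.357096)
h = r sin θ − e = 25.357096 − 7 = 18.357096
x = r cos θ + √(L² − h²) = -54.378467 + √(51984.0 − 336.9830) = -54.378467 + 227.259801 = 172.881334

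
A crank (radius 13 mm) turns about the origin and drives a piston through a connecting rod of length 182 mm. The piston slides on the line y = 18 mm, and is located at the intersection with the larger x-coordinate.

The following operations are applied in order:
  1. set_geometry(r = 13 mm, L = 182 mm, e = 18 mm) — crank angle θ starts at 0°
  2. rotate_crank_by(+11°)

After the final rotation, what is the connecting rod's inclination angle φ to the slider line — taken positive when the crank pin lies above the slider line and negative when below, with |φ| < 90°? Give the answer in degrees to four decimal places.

set_geometry: r = 13 mm, L = 182 mm, e = 18 mm; θ ← 0°
rotate_crank_by(+11°): θ ← 0° +11° = 11°
crank pin P = (r cos θ, r sin θ) = (12.761153, 2.480517)
h = r sin θ − e = 2.480517 − 18 = -15.519483
sin φ = h / L = -15.519483 / 182 = -0.08527188
φ = arcsin(-0.08527188) = -4.891659°

-4.8917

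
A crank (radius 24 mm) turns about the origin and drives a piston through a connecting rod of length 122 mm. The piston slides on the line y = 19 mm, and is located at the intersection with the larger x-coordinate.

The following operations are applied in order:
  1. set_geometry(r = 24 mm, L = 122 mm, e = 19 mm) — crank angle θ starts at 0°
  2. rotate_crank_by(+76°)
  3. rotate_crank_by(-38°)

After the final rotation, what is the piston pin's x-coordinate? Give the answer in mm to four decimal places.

140.8391

set_geometry: r = 24 mm, L = 122 mm, e = 19 mm; θ ← 0°
rotate_crank_by(+76°): θ ← 0° +76° = 76°
rotate_crank_by(-38°): θ ← 76° -38° = 38°
crank pin P = (r cos θ, r sin θ) = (18.912258, 14.775875)
h = r sin θ − e = 14.775875 − 19 = -4.224125
x = r cos θ + √(L² − h²) = 18.912258 + √(14884.0 − 17.8432) = 18.912258 + 121.926850 = 140.839108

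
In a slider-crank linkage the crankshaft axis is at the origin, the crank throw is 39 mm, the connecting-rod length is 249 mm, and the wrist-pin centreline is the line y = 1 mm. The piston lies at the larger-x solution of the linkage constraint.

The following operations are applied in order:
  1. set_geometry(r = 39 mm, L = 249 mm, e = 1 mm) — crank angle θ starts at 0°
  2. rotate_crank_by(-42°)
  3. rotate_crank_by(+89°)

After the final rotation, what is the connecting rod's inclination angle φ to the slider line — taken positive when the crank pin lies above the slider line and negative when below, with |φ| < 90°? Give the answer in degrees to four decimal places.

6.3461

set_geometry: r = 39 mm, L = 249 mm, e = 1 mm; θ ← 0°
rotate_crank_by(-42°): θ ← 0° -42° = -42°
rotate_crank_by(+89°): θ ← -42° +89° = 47°
crank pin P = (r cos θ, r sin θ) = (26.597936, 28.522794)
h = r sin θ − e = 28.522794 − 1 = 27.522794
sin φ = h / L = 27.522794 / 249 = 0.11053331
φ = arcsin(0.11053331) = 6.346059°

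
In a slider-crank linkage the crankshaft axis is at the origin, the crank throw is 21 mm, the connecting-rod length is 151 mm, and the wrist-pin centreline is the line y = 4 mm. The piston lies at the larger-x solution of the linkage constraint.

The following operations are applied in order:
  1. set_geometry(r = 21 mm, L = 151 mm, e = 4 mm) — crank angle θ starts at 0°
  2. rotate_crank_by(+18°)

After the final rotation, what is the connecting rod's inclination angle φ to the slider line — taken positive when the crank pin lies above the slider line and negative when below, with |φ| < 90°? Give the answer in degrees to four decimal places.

set_geometry: r = 21 mm, L = 151 mm, e = 4 mm; θ ← 0°
rotate_crank_by(+18°): θ ← 0° +18° = 18°
crank pin P = (r cos θ, r sin θ) = (19.972187, 6.489357)
h = r sin θ − e = 6.489357 − 4 = 2.489357
sin φ = h / L = 2.489357 / 151 = 0.01648581
φ = arcsin(0.01648581) = 0.944610°

0.9446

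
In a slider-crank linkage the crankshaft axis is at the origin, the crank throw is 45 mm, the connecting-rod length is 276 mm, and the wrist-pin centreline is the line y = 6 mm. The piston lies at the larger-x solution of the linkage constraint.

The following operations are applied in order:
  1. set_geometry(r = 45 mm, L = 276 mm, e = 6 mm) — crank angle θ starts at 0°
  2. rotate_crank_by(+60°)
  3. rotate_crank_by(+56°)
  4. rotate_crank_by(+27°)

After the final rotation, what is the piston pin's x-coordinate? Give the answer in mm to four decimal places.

239.2551

set_geometry: r = 45 mm, L = 276 mm, e = 6 mm; θ ← 0°
rotate_crank_by(+60°): θ ← 0° +60° = 60°
rotate_crank_by(+56°): θ ← 60° +56° = 116°
rotate_crank_by(+27°): θ ← 116° +27° = 143°
crank pin P = (r cos θ, r sin θ) = (-35.938598, 27.081676)
h = r sin θ − e = 27.081676 − 6 = 21.081676
x = r cos θ + √(L² − h²) = -35.938598 + √(76176.0 − 444.4371) = -35.938598 + 275.193683 = 239.255085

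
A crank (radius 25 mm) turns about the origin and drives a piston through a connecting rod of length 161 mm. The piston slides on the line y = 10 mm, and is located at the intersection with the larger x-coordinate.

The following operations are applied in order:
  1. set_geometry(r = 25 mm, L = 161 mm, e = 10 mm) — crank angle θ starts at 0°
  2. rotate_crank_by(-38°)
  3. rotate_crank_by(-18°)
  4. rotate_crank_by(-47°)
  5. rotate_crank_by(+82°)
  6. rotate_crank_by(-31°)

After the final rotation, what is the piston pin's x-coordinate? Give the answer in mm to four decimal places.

set_geometry: r = 25 mm, L = 161 mm, e = 10 mm; θ ← 0°
rotate_crank_by(-38°): θ ← 0° -38° = -38°
rotate_crank_by(-18°): θ ← -38° -18° = -56°
rotate_crank_by(-47°): θ ← -56° -47° = -103°
rotate_crank_by(+82°): θ ← -103° +82° = -21°
rotate_crank_by(-31°): θ ← -21° -31° = -52°
crank pin P = (r cos θ, r sin θ) = (15.391537, -19.700269)
h = r sin θ − e = -19.700269 − 10 = -29.700269
x = r cos θ + √(L² − h²) = 15.391537 + √(25921.0 − 882.1060) = 15.391537 + 158.236829 = 173.628366

173.6284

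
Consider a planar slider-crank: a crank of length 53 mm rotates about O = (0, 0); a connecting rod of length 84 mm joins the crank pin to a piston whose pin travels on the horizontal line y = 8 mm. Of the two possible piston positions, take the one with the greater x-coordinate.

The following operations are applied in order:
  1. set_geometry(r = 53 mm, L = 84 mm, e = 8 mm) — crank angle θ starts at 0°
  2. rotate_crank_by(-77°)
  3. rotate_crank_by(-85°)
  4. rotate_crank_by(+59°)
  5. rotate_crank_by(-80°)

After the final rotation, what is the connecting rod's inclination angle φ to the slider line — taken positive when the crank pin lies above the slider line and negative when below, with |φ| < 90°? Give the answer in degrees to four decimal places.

set_geometry: r = 53 mm, L = 84 mm, e = 8 mm; θ ← 0°
rotate_crank_by(-77°): θ ← 0° -77° = -77°
rotate_crank_by(-85°): θ ← -77° -85° = -162°
rotate_crank_by(+59°): θ ← -162° +59° = -103°
rotate_crank_by(-80°): θ ← -103° -80° = -183°
crank pin P = (r cos θ, r sin θ) = (-52.927365, 2.773806)
h = r sin θ − e = 2.773806 − 8 = -5.226194
sin φ = h / L = -5.226194 / 84 = -0.06221660
φ = arcsin(-0.06221660) = -3.567052°

-3.5671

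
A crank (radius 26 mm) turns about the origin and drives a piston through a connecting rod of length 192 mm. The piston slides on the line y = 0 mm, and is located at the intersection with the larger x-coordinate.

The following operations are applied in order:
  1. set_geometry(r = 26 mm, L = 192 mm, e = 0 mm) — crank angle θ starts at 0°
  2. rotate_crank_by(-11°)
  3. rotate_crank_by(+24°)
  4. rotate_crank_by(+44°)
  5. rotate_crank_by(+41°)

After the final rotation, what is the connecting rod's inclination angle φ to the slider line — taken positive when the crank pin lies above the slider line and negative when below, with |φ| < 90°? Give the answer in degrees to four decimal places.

7.7065

set_geometry: r = 26 mm, L = 192 mm, e = 0 mm; θ ← 0°
rotate_crank_by(-11°): θ ← 0° -11° = -11°
rotate_crank_by(+24°): θ ← -11° +24° = 13°
rotate_crank_by(+44°): θ ← 13° +44° = 57°
rotate_crank_by(+41°): θ ← 57° +41° = 98°
crank pin P = (r cos θ, r sin θ) = (-3.618501, 25.746970)
h = r sin θ − e = 25.746970 − 0 = 25.746970
sin φ = h / L = 25.746970 / 192 = 0.13409880
φ = arcsin(0.13409880) = 7.706511°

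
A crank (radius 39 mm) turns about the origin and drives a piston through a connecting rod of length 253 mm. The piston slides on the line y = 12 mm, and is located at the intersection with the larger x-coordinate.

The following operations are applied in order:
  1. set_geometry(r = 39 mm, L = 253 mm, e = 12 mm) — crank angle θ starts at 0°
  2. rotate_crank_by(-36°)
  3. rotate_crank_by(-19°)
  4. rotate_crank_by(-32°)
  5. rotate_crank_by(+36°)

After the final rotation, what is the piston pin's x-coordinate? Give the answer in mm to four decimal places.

273.9808

set_geometry: r = 39 mm, L = 253 mm, e = 12 mm; θ ← 0°
rotate_crank_by(-36°): θ ← 0° -36° = -36°
rotate_crank_by(-19°): θ ← -36° -19° = -55°
rotate_crank_by(-32°): θ ← -55° -32° = -87°
rotate_crank_by(+36°): θ ← -87° +36° = -51°
crank pin P = (r cos θ, r sin θ) = (24.543495, -30.308692)
h = r sin θ − e = -30.308692 − 12 = -42.308692
x = r cos θ + √(L² − h²) = 24.543495 + √(64009.0 − 1790.0255) = 24.543495 + 249.437316 = 273.980811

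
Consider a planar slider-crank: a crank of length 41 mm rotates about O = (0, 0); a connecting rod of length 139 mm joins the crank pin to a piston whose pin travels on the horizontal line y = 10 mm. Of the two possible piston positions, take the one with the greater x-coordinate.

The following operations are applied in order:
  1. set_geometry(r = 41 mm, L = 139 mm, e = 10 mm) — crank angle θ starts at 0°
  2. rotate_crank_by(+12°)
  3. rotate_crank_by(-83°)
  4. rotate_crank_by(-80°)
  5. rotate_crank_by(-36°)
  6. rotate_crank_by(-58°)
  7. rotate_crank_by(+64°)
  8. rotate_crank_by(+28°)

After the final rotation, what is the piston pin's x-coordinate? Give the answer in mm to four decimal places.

set_geometry: r = 41 mm, L = 139 mm, e = 10 mm; θ ← 0°
rotate_crank_by(+12°): θ ← 0° +12° = 12°
rotate_crank_by(-83°): θ ← 12° -83° = -71°
rotate_crank_by(-80°): θ ← -71° -80° = -151°
rotate_crank_by(-36°): θ ← -151° -36° = -187°
rotate_crank_by(-58°): θ ← -187° -58° = -245°
rotate_crank_by(+64°): θ ← -245° +64° = -181°
rotate_crank_by(+28°): θ ← -181° +28° = -153°
crank pin P = (r cos θ, r sin θ) = (-36.531267, -18.613610)
h = r sin θ − e = -18.613610 − 10 = -28.613610
x = r cos θ + √(L² − h²) = -36.531267 + √(19321.0 − 818.7387) = -36.531267 + 136.023018 = 99.491750

99.4918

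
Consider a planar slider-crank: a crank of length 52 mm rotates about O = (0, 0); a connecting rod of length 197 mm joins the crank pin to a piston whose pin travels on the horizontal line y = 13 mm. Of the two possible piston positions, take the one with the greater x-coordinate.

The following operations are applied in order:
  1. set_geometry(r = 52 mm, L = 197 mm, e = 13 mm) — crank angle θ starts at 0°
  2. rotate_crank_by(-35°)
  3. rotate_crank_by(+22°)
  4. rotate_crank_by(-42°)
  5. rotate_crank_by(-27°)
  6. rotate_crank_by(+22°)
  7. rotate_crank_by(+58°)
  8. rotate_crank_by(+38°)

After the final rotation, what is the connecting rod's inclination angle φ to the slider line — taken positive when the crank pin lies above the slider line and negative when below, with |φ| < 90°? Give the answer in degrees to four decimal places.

5.1154

set_geometry: r = 52 mm, L = 197 mm, e = 13 mm; θ ← 0°
rotate_crank_by(-35°): θ ← 0° -35° = -35°
rotate_crank_by(+22°): θ ← -35° +22° = -13°
rotate_crank_by(-42°): θ ← -13° -42° = -55°
rotate_crank_by(-27°): θ ← -55° -27° = -82°
rotate_crank_by(+22°): θ ← -82° +22° = -60°
rotate_crank_by(+58°): θ ← -60° +58° = -2°
rotate_crank_by(+38°): θ ← -2° +38° = 36°
crank pin P = (r cos θ, r sin θ) = (42.068884, 30.564833)
h = r sin θ − e = 30.564833 − 13 = 17.564833
sin φ = h / L = 17.564833 / 197 = 0.08916159
φ = arcsin(0.08916159) = 5.115376°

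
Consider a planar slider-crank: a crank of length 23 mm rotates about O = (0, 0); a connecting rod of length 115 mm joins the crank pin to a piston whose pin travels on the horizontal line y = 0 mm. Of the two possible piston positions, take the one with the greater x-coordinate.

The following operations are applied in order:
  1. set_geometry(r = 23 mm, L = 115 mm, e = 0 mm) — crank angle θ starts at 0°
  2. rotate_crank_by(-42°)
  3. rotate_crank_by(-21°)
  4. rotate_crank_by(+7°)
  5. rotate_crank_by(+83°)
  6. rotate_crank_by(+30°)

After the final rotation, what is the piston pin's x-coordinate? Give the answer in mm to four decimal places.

set_geometry: r = 23 mm, L = 115 mm, e = 0 mm; θ ← 0°
rotate_crank_by(-42°): θ ← 0° -42° = -42°
rotate_crank_by(-21°): θ ← -42° -21° = -63°
rotate_crank_by(+7°): θ ← -63° +7° = -56°
rotate_crank_by(+83°): θ ← -56° +83° = 27°
rotate_crank_by(+30°): θ ← 27° +30° = 57°
crank pin P = (r cos θ, r sin θ) = (12.526698, 19.289423)
h = r sin θ − e = 19.289423 − 0 = 19.289423
x = r cos θ + √(L² − h²) = 12.526698 + √(13225.0 − 372.0818) = 12.526698 + 113.370711 = 125.897409

125.8974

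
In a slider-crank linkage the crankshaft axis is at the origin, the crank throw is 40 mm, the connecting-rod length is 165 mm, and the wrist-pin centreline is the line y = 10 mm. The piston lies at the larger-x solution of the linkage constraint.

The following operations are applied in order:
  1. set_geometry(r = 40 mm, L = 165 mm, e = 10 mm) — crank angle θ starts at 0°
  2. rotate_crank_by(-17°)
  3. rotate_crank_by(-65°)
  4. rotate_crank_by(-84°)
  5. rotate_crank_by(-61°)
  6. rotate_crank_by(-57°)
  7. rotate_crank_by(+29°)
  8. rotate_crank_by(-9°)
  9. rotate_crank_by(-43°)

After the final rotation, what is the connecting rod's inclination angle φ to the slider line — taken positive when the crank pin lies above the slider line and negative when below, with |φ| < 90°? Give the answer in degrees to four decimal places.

7.6431

set_geometry: r = 40 mm, L = 165 mm, e = 10 mm; θ ← 0°
rotate_crank_by(-17°): θ ← 0° -17° = -17°
rotate_crank_by(-65°): θ ← -17° -65° = -82°
rotate_crank_by(-84°): θ ← -82° -84° = -166°
rotate_crank_by(-61°): θ ← -166° -61° = -227°
rotate_crank_by(-57°): θ ← -227° -57° = -284°
rotate_crank_by(+29°): θ ← -284° +29° = -255°
rotate_crank_by(-9°): θ ← -255° -9° = -264°
rotate_crank_by(-43°): θ ← -264° -43° = -307°
crank pin P = (r cos θ, r sin θ) = (24.072601, 31.945420)
h = r sin θ − e = 31.945420 − 10 = 21.945420
sin φ = h / L = 21.945420 / 165 = 0.13300255
φ = arcsin(0.13300255) = 7.643133°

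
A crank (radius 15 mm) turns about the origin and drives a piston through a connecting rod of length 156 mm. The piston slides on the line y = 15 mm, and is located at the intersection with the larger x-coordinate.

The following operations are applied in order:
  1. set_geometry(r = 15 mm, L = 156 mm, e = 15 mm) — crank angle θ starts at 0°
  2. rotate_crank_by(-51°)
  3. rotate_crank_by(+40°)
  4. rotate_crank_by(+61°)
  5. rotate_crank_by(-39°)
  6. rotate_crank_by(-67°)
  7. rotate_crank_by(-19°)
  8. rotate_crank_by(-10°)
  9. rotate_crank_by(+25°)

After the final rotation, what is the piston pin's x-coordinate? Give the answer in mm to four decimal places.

set_geometry: r = 15 mm, L = 156 mm, e = 15 mm; θ ← 0°
rotate_crank_by(-51°): θ ← 0° -51° = -51°
rotate_crank_by(+40°): θ ← -51° +40° = -11°
rotate_crank_by(+61°): θ ← -11° +61° = 50°
rotate_crank_by(-39°): θ ← 50° -39° = 11°
rotate_crank_by(-67°): θ ← 11° -67° = -56°
rotate_crank_by(-19°): θ ← -56° -19° = -75°
rotate_crank_by(-10°): θ ← -75° -10° = -85°
rotate_crank_by(+25°): θ ← -85° +25° = -60°
crank pin P = (r cos θ, r sin θ) = (7.500000, -12.990381)
h = r sin θ − e = -12.990381 − 15 = -27.990381
x = r cos θ + √(L² − h²) = 7.500000 + √(24336.0 − 783.4614) = 7.500000 + 153.468363 = 160.968363

160.9684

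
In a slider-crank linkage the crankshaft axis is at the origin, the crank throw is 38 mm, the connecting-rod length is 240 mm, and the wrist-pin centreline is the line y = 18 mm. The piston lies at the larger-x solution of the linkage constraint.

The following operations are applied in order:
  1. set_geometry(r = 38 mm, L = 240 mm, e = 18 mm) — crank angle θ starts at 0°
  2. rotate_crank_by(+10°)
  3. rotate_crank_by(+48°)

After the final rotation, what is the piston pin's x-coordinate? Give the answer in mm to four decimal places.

set_geometry: r = 38 mm, L = 240 mm, e = 18 mm; θ ← 0°
rotate_crank_by(+10°): θ ← 0° +10° = 10°
rotate_crank_by(+48°): θ ← 10° +48° = 58°
crank pin P = (r cos θ, r sin θ) = (20.136932, 32.225828)
h = r sin θ − e = 32.225828 − 18 = 14.225828
x = r cos θ + √(L² − h²) = 20.136932 + √(57600.0 − 202.3742) = 20.136932 + 239.578016 = 259.714948

259.7149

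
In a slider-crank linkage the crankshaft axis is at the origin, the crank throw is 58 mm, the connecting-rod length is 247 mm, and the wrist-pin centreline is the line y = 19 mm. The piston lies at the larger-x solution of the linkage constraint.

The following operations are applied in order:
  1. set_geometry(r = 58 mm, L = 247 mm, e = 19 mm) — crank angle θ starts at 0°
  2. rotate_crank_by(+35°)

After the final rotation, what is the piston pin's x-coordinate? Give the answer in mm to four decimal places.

set_geometry: r = 58 mm, L = 247 mm, e = 19 mm; θ ← 0°
rotate_crank_by(+35°): θ ← 0° +35° = 35°
crank pin P = (r cos θ, r sin θ) = (47.510819, 33.267433)
h = r sin θ − e = 33.267433 − 19 = 14.267433
x = r cos θ + √(L² − h²) = 47.510819 + √(61009.0 − 203.5597) = 47.510819 + 246.587592 = 294.098410

294.0984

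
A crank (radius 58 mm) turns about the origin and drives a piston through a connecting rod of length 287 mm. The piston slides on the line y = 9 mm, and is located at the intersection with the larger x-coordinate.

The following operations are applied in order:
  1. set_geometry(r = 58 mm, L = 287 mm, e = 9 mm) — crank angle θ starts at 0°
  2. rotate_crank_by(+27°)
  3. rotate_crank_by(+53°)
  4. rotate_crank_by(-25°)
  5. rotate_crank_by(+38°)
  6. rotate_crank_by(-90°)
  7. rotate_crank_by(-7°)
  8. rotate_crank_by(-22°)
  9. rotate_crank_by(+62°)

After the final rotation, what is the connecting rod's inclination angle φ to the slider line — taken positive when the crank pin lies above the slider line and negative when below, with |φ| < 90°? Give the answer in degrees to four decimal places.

set_geometry: r = 58 mm, L = 287 mm, e = 9 mm; θ ← 0°
rotate_crank_by(+27°): θ ← 0° +27° = 27°
rotate_crank_by(+53°): θ ← 27° +53° = 80°
rotate_crank_by(-25°): θ ← 80° -25° = 55°
rotate_crank_by(+38°): θ ← 55° +38° = 93°
rotate_crank_by(-90°): θ ← 93° -90° = 3°
rotate_crank_by(-7°): θ ← 3° -7° = -4°
rotate_crank_by(-22°): θ ← -4° -22° = -26°
rotate_crank_by(+62°): θ ← -26° +62° = 36°
crank pin P = (r cos θ, r sin θ) = (46.922986, 34.091545)
h = r sin θ − e = 34.091545 − 9 = 25.091545
sin φ = h / L = 25.091545 / 287 = 0.08742698
φ = arcsin(0.08742698) = 5.015601°

5.0156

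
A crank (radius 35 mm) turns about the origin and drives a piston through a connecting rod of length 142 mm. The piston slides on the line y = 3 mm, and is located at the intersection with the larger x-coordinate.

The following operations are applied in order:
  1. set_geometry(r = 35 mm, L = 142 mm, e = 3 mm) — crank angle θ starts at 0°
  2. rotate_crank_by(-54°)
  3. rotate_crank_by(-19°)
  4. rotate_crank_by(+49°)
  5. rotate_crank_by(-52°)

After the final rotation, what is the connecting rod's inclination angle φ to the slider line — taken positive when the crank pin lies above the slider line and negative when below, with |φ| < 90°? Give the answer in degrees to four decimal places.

set_geometry: r = 35 mm, L = 142 mm, e = 3 mm; θ ← 0°
rotate_crank_by(-54°): θ ← 0° -54° = -54°
rotate_crank_by(-19°): θ ← -54° -19° = -73°
rotate_crank_by(+49°): θ ← -73° +49° = -24°
rotate_crank_by(-52°): θ ← -24° -52° = -76°
crank pin P = (r cos θ, r sin θ) = (8.467266, -33.960350)
h = r sin θ − e = -33.960350 − 3 = -36.960350
sin φ = h / L = -36.960350 / 142 = -0.26028416
φ = arcsin(-0.26028416) = -15.086924°

-15.0869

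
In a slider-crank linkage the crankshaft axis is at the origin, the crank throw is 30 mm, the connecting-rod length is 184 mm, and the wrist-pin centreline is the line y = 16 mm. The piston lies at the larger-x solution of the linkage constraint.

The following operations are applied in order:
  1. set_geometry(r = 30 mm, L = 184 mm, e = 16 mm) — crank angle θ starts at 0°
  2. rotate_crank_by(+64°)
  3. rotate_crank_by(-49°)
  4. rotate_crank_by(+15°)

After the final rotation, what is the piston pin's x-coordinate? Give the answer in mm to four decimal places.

209.9780

set_geometry: r = 30 mm, L = 184 mm, e = 16 mm; θ ← 0°
rotate_crank_by(+64°): θ ← 0° +64° = 64°
rotate_crank_by(-49°): θ ← 64° -49° = 15°
rotate_crank_by(+15°): θ ← 15° +15° = 30°
crank pin P = (r cos θ, r sin θ) = (25.980762, 15.000000)
h = r sin θ − e = 15.000000 − 16 = -1.000000
x = r cos θ + √(L² − h²) = 25.980762 + √(33856.0 − 1.0000) = 25.980762 + 183.997283 = 209.978045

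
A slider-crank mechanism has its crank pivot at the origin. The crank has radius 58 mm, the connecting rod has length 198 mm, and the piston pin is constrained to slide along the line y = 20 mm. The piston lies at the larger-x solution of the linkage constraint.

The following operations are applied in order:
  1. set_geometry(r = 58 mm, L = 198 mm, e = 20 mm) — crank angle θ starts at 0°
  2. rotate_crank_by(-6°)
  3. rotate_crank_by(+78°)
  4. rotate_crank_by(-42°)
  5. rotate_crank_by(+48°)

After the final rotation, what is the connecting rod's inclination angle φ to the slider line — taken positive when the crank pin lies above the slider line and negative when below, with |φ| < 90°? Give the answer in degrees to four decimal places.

set_geometry: r = 58 mm, L = 198 mm, e = 20 mm; θ ← 0°
rotate_crank_by(-6°): θ ← 0° -6° = -6°
rotate_crank_by(+78°): θ ← -6° +78° = 72°
rotate_crank_by(-42°): θ ← 72° -42° = 30°
rotate_crank_by(+48°): θ ← 30° +48° = 78°
crank pin P = (r cos θ, r sin θ) = (12.058878, 56.732561)
h = r sin θ − e = 56.732561 − 20 = 36.732561
sin φ = h / L = 36.732561 / 198 = 0.18551798
φ = arcsin(0.18551798) = 10.691333°

10.6913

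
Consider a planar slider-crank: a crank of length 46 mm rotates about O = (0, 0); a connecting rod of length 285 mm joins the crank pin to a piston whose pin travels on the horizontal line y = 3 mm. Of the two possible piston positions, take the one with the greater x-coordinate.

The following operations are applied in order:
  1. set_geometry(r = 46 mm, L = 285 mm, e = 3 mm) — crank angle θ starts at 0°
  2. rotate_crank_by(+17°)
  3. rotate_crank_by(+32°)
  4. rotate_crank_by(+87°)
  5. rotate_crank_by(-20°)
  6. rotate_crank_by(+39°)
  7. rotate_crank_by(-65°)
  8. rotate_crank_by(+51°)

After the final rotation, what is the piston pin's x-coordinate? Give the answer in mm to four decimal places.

set_geometry: r = 46 mm, L = 285 mm, e = 3 mm; θ ← 0°
rotate_crank_by(+17°): θ ← 0° +17° = 17°
rotate_crank_by(+32°): θ ← 17° +32° = 49°
rotate_crank_by(+87°): θ ← 49° +87° = 136°
rotate_crank_by(-20°): θ ← 136° -20° = 116°
rotate_crank_by(+39°): θ ← 116° +39° = 155°
rotate_crank_by(-65°): θ ← 155° -65° = 90°
rotate_crank_by(+51°): θ ← 90° +51° = 141°
crank pin P = (r cos θ, r sin θ) = (-35.748714, 28.948738)
h = r sin θ − e = 28.948738 − 3 = 25.948738
x = r cos θ + √(L² − h²) = -35.748714 + √(81225.0 − 673.3370) = -35.748714 + 283.816249 = 248.067534

248.0675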